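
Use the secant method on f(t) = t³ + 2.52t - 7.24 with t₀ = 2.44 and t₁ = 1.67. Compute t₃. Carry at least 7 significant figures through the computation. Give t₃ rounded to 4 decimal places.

1.5132

Secant update: t_(k+1) = t_k − f(t_k)·(t_k − t_(k-1))/(f(t_k) − f(t_(k-1))).
f(t_0) = 13.435584, f(t_1) = 1.625863
t_2 = 1.670000 - (1.625863)·(1.670000 - 2.440000)/(1.625863 - (13.435584)) = 1.563993; f(t_2) = 0.526904
t_3 = 1.563993 - (0.526904)·(1.563993 - 1.670000)/(0.526904 - (1.625863)) = 1.513167; f(t_3) = 0.037840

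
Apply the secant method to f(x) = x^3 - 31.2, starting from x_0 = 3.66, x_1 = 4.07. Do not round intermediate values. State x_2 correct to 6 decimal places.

3.262559

f(x_0) = 17.827896, f(x_1) = 36.219143
x_2 = 4.070000 - (36.219143)·(4.070000 - 3.660000)/(36.219143 - (17.827896)) = 3.262559; f(x_2) = 3.527625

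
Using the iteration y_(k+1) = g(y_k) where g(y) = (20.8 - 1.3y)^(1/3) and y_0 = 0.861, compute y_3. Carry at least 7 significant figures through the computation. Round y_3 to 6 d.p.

y_1 = g(0.861000) = 2.699895
y_2 = g(2.699895) = 2.585827
y_3 = g(2.585827) = 2.593198

2.593198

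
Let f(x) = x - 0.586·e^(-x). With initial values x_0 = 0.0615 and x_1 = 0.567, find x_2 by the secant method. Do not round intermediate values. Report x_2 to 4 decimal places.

Secant update: x_(k+1) = x_k − f(x_k)·(x_k − x_(k-1))/(f(x_k) − f(x_(k-1))).
f(x_0) = -0.489547, f(x_1) = 0.234606
x_2 = 0.567000 - (0.234606)·(0.567000 - 0.061500)/(0.234606 - (-0.489547)) = 0.403231; f(x_2) = 0.011691

0.4032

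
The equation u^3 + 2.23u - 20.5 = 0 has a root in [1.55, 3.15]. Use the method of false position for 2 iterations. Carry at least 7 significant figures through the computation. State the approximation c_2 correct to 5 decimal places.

2.41497

f(1.550000) = -13.319625, f(3.150000) = 17.780375
step 1: c = 2.235254, f(c) = -4.347249 < 0 → new bracket [2.235254, 3.150000]
step 2: c = 2.414967, f(c) = -1.030371 < 0 → new bracket [2.414967, 3.150000]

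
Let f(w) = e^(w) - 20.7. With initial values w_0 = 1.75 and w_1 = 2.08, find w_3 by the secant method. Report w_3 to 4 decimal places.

2.6232

Secant update: w_(k+1) = w_k − f(w_k)·(w_k − w_(k-1))/(f(w_k) − f(w_(k-1))).
f(w_0) = -14.945397, f(w_1) = -12.695531
w_2 = 2.080000 - (-12.695531)·(2.080000 - 1.750000)/(-12.695531 - (-14.945397)) = 3.942122; f(w_2) = 30.827824
w_3 = 3.942122 - (30.827824)·(3.942122 - 2.080000)/(30.827824 - (-12.695531)) = 2.623171; f(w_3) = -6.920650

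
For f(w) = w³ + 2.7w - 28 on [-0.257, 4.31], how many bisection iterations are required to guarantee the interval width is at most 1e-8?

29

Initial width b − a = 4.31 − -0.257 = 4.567000.
After n steps the width is (b−a)/2^n; need (b−a)/2^n ≤ 1e-8.
So n ≥ log₂(4.567000/1e-8) = log₂(456700000.0000) ≈ 28.7667.
Hence n = 29.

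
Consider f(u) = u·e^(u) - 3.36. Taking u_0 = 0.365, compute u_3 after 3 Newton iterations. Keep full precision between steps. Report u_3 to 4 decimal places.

Newton update: u ← u − f(u)/f'(u).
f'(u) = (u + 1)·e^(u)
u_0 = 0.365000: f = -2.834212, f' = 1.966302 → u_1 = 0.365000 - (-2.834212)/(1.966302) = 1.806392
u_1 = 1.806392: f = 7.638119, f' = 17.086562 → u_2 = 1.806392 - (7.638119)/(17.086562) = 1.359368
u_2 = 1.359368: f = 1.933010, f' = 9.186741 → u_3 = 1.359368 - (1.933010)/(9.186741) = 1.148954

1.1490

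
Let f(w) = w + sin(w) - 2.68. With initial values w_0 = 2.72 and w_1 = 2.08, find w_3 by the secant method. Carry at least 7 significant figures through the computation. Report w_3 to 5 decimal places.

1.80346

f(w_0) = 0.449214, f(w_1) = 0.273133
w_2 = 2.080000 - (0.273133)·(2.080000 - 2.720000)/(0.273133 - (0.449214)) = 1.087247; f(w_2) = -0.707402
w_3 = 1.087247 - (-0.707402)·(1.087247 - 2.080000)/(-0.707402 - (0.273133)) = 1.803464; f(w_3) = 0.096519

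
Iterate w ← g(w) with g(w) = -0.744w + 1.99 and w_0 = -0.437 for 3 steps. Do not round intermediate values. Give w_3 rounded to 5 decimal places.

1.79095

w_1 = g(-0.437000) = 2.315128
w_2 = g(2.315128) = 0.267545
w_3 = g(0.267545) = 1.790947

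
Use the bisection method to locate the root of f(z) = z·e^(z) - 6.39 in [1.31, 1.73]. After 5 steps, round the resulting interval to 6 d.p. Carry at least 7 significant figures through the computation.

f(1.310000) = -1.534912, f(1.730000) = 3.368331 (opposite signs)
step 1: m = 1.520000, f(m) = 0.559782 > 0 → root in [1.310000, 1.520000]
step 2: m = 1.415000, f(m) = -0.565172 < 0 → root in [1.415000, 1.520000]
step 3: m = 1.467500, f(m) = -0.023434 < 0 → root in [1.467500, 1.520000]
step 4: m = 1.493750, f(m) = 0.262813 > 0 → root in [1.467500, 1.493750]
step 5: m = 1.480625, f(m) = 0.118372 > 0 → root in [1.467500, 1.480625]

[1.467500, 1.480625]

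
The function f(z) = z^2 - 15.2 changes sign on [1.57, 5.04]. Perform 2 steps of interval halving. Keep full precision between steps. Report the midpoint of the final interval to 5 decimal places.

f(1.570000) = -12.735100, f(5.040000) = 10.201600 (opposite signs)
step 1: m = 3.305000, f(m) = -4.276975 < 0 → root in [3.305000, 5.040000]
step 2: m = 4.172500, f(m) = 2.209756 > 0 → root in [3.305000, 4.172500]
Midpoint of [3.305000, 4.172500] = 3.738750

3.73875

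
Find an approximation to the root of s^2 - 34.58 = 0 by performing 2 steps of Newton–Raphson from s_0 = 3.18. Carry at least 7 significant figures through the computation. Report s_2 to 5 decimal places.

5.97403

f'(s) = 2s
s_0 = 3.180000: f = -24.467600, f' = 6.360000 → s_1 = 3.180000 - (-24.467600)/(6.360000) = 7.027107
s_1 = 7.027107: f = 14.800232, f' = 14.054214 → s_2 = 7.027107 - (14.800232)/(14.054214) = 5.974025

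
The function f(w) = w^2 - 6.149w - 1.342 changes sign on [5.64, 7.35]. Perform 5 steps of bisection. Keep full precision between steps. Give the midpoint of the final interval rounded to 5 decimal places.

6.36141

f(5.640000) = -4.212760, f(7.350000) = 7.485350 (opposite signs)
step 1: m = 6.495000, f(m) = 0.905270 > 0 → root in [5.640000, 6.495000]
step 2: m = 6.067500, f(m) = -1.836501 < 0 → root in [6.067500, 6.495000]
step 3: m = 6.281250, f(m) = -0.511305 < 0 → root in [6.281250, 6.495000]
step 4: m = 6.388125, f(m) = 0.185560 > 0 → root in [6.281250, 6.388125]
step 5: m = 6.334687, f(m) = -0.165728 < 0 → root in [6.334687, 6.388125]
Midpoint of [6.334687, 6.388125] = 6.361406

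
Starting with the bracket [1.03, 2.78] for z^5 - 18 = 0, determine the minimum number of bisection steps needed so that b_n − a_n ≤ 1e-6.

21

Initial width b − a = 2.78 − 1.03 = 1.750000.
After n steps the width is (b−a)/2^n; need (b−a)/2^n ≤ 1e-6.
So n ≥ log₂(1.750000/1e-6) = log₂(1750000.0000) ≈ 20.7389.
Hence n = 21.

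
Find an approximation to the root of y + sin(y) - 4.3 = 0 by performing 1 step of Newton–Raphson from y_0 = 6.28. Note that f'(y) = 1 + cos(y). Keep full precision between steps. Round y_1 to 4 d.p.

5.2916

y_0 = 6.280000: f = 1.976815, f' = 1.999995 → y_1 = 6.280000 - (1.976815)/(1.999995) = 5.291590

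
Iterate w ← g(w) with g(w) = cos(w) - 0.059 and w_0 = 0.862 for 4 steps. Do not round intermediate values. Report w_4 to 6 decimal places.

w_1 = g(0.862000) = 0.591920
w_2 = g(0.591920) = 0.770871
w_3 = g(0.770871) = 0.658304
w_4 = g(0.658304) = 0.732031

0.732031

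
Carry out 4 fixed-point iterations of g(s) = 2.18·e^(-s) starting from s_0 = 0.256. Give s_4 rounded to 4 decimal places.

s_1 = g(0.256000) = 1.687629
s_2 = g(1.687629) = 0.403207
s_3 = g(0.403207) = 1.456618
s_4 = g(1.456618) = 0.507990

0.5080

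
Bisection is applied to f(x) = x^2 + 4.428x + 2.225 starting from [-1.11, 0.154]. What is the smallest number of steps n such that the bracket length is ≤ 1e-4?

14

Initial width b − a = 0.154 − -1.11 = 1.264000.
After n steps the width is (b−a)/2^n; need (b−a)/2^n ≤ 1e-4.
So n ≥ log₂(1.264000/1e-4) = log₂(12640.0000) ≈ 13.6257.
Hence n = 14.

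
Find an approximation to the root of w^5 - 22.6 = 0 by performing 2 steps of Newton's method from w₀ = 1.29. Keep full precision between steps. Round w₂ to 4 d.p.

2.2211

f'(w) = 5w⁴
w_0 = 1.290000: f = -19.027695, f' = 13.846144 → w_1 = 1.290000 - (-19.027695)/(13.846144) = 2.664223
w_1 = 2.664223: f = 111.631107, f' = 251.914139 → w_2 = 2.664223 - (111.631107)/(251.914139) = 2.221092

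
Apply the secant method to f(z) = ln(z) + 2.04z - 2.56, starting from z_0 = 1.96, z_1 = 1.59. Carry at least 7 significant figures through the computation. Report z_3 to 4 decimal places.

f(z_0) = 2.111344, f(z_1) = 1.147334
z_2 = 1.590000 - (1.147334)·(1.590000 - 1.960000)/(1.147334 - (2.111344)) = 1.149638; f(z_2) = -0.075291
z_3 = 1.149638 - (-0.075291)·(1.149638 - 1.590000)/(-0.075291 - (1.147334)) = 1.176756; f(z_3) = 0.003344

1.1768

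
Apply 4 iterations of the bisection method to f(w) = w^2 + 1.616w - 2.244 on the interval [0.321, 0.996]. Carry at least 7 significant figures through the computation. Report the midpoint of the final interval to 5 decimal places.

0.89053

f(0.321000) = -1.622223, f(0.996000) = 0.357552 (opposite signs)
step 1: m = 0.658500, f(m) = -0.746242 < 0 → root in [0.658500, 0.996000]
step 2: m = 0.827250, f(m) = -0.222821 < 0 → root in [0.827250, 0.996000]
step 3: m = 0.911625, f(m) = 0.060246 > 0 → root in [0.827250, 0.911625]
step 4: m = 0.869438, f(m) = -0.083067 < 0 → root in [0.869438, 0.911625]
Midpoint of [0.869438, 0.911625] = 0.890531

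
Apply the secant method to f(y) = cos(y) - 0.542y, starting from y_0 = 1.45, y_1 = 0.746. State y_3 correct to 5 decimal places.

0.99993

Secant update: y_(k+1) = y_k − f(y_k)·(y_k − y_(k-1))/(f(y_k) − f(y_(k-1))).
f(y_0) = -0.665397, f(y_1) = 0.330078
y_2 = 0.746000 - (0.330078)·(0.746000 - 1.450000)/(0.330078 - (-0.665397)) = 0.979431; f(y_2) = 0.026644
y_3 = 0.979431 - (0.026644)·(0.979431 - 0.746000)/(0.026644 - (0.330078)) = 0.999928; f(y_3) = -0.001598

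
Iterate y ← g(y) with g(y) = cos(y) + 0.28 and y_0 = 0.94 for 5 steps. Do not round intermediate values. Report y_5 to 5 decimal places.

y_1 = g(0.940000) = 0.869788
y_2 = g(0.869788) = 0.924989
y_3 = g(0.924989) = 0.881844
y_4 = g(0.881844) = 0.915729
y_5 = g(0.915729) = 0.889213

0.88921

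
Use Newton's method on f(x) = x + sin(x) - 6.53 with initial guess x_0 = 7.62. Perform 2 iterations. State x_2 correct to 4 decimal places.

6.4167

f'(x) = 1 + cos(x)
x_0 = 7.620000: f = 2.062751, f' = 1.231852 → x_1 = 7.620000 - (2.062751)/(1.231852) = 5.945489
x_1 = 5.945489: f = -0.915826, f' = 1.943520 → x_2 = 5.945489 - (-0.915826)/(1.943520) = 6.416709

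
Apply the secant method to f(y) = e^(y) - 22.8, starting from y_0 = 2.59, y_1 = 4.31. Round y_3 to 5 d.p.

f(y_0) = -9.470228, f(y_1) = 51.640489
y_2 = 4.310000 - (51.640489)·(4.310000 - 2.590000)/(51.640489 - (-9.470228)) = 2.856546; f(y_2) = -5.398688
y_3 = 2.856546 - (-5.398688)·(2.856546 - 4.310000)/(-5.398688 - (51.640489)) = 2.994113; f(y_3) = -2.832354

2.99411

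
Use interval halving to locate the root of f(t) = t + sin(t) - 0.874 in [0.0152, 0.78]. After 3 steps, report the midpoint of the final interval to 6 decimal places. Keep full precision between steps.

f(0.015200) = -0.843601, f(0.780000) = 0.609279 (opposite signs)
step 1: m = 0.397600, f(m) = -0.089193 < 0 → root in [0.397600, 0.780000]
step 2: m = 0.588800, f(m) = 0.270163 > 0 → root in [0.397600, 0.588800]
step 3: m = 0.493200, f(m) = 0.092647 > 0 → root in [0.397600, 0.493200]
Midpoint of [0.397600, 0.493200] = 0.445400

0.445400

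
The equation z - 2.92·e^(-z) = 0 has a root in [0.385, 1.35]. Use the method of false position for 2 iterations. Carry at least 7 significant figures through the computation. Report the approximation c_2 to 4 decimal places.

1.0453

f(0.385000) = -1.601916, f(1.350000) = 0.593018
step 1: c = 1.089280, f(c) = 0.106821 > 0 → new bracket [0.385000, 1.089280]
step 2: c = 1.045252, f(c) = 0.018571 > 0 → new bracket [0.385000, 1.045252]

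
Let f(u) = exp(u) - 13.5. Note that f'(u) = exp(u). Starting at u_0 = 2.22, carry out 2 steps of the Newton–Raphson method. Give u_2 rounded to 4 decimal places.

u_0 = 2.220000: f = -4.292669, f' = 9.207331 → u_1 = 2.220000 - (-4.292669)/(9.207331) = 2.686223
u_1 = 2.686223: f = 1.176139, f' = 14.676139 → u_2 = 2.686223 - (1.176139)/(14.676139) = 2.606083

2.6061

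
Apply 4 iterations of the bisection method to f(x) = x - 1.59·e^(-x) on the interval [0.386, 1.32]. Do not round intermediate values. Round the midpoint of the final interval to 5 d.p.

0.76544

f(0.386000) = -0.694835, f(1.320000) = 0.895255 (opposite signs)
step 1: m = 0.853000, f(m) = 0.175446 > 0 → root in [0.386000, 0.853000]
step 2: m = 0.619500, f(m) = -0.236259 < 0 → root in [0.619500, 0.853000]
step 3: m = 0.736250, f(m) = -0.025211 < 0 → root in [0.736250, 0.853000]
step 4: m = 0.794625, f(m) = 0.076342 > 0 → root in [0.736250, 0.794625]
Midpoint of [0.736250, 0.794625] = 0.765437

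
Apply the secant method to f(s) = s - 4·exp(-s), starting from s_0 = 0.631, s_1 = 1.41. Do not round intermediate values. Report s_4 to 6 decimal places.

1.202184

f(s_0) = -1.497238, f(s_1) = 0.433427
s_2 = 1.410000 - (0.433427)·(1.410000 - 0.631000)/(0.433427 - (-1.497238)) = 1.235117; f(s_2) = 0.071915
s_3 = 1.235117 - (0.071915)·(1.235117 - 1.410000)/(0.071915 - (0.433427)) = 1.200328; f(s_3) = -0.004053
s_4 = 1.200328 - (-0.004053)·(1.200328 - 1.235117)/(-0.004053 - (0.071915)) = 1.202184; f(s_4) = 0.000036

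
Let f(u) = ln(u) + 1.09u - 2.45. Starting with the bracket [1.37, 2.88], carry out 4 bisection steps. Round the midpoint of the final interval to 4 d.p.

f(1.370000) = -0.641889, f(2.880000) = 1.746990 (opposite signs)
step 1: m = 2.125000, f(m) = 0.620022 > 0 → root in [1.370000, 2.125000]
step 2: m = 1.747500, f(m) = 0.012961 > 0 → root in [1.370000, 1.747500]
step 3: m = 1.558750, f(m) = -0.307078 < 0 → root in [1.558750, 1.747500]
step 4: m = 1.653125, f(m) = -0.145426 < 0 → root in [1.653125, 1.747500]
Midpoint of [1.653125, 1.747500] = 1.700313

1.7003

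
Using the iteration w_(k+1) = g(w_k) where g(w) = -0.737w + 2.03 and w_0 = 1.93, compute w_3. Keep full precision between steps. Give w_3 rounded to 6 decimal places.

w_1 = g(1.930000) = 0.607590
w_2 = g(0.607590) = 1.582206
w_3 = g(1.582206) = 0.863914

0.863914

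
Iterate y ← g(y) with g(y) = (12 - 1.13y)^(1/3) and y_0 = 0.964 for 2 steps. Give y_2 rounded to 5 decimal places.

y_1 = g(0.964000) = 2.217944
y_2 = g(2.217944) = 2.117445

2.11745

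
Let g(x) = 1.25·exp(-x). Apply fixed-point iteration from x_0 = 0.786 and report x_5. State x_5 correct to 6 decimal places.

0.636484

x_1 = g(0.786000) = 0.569580
x_2 = g(0.569580) = 0.707204
x_3 = g(0.707204) = 0.616276
x_4 = g(0.616276) = 0.674939
x_5 = g(0.674939) = 0.636484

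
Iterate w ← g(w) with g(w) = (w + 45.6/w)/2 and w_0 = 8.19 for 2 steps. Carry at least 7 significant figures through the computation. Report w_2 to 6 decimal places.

w_1 = g(8.190000) = 6.878883
w_2 = g(6.878883) = 6.753933

6.753933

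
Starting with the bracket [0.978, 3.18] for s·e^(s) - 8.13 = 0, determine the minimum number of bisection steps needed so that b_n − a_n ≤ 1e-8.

Initial width b − a = 3.18 − 0.978 = 2.202000.
After n steps the width is (b−a)/2^n; need (b−a)/2^n ≤ 1e-8.
So n ≥ log₂(2.202000/1e-8) = log₂(220200000.0000) ≈ 27.7142.
Hence n = 28.

28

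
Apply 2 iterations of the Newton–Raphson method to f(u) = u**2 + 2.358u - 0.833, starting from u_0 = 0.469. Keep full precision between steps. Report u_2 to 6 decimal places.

0.312005

Newton update: u ← u − f(u)/f'(u).
f'(u) = 2u + 2.358
u_0 = 0.469000: f = 0.492863, f' = 3.296000 → u_1 = 0.469000 - (0.492863)/(3.296000) = 0.319466
u_1 = 0.319466: f = 0.022360, f' = 2.996933 → u_2 = 0.319466 - (0.022360)/(2.996933) = 0.312005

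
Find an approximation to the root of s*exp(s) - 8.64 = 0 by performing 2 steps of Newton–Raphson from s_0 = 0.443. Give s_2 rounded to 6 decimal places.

3.213806

f'(s) = (s+1)*exp(s)
s_0 = 0.443000: f = -7.950084, f' = 2.247288 → s_1 = 0.443000 - (-7.950084)/(2.247288) = 3.980634
s_1 = 3.980634: f = 204.526906, f' = 266.717896 → s_2 = 3.980634 - (204.526906)/(266.717896) = 3.213806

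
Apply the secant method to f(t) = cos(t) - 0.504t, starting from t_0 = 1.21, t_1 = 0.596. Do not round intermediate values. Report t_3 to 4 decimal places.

f(t_0) = -0.256821, f(t_1) = 0.527204
t_2 = 0.596000 - (0.527204)·(0.596000 - 1.210000)/(0.527204 - (-0.256821)) = 1.008874; f(t_2) = 0.024342
t_3 = 1.008874 - (0.024342)·(1.008874 - 0.596000)/(0.024342 - (0.527204)) = 1.028860; f(t_3) = -0.002749

1.0289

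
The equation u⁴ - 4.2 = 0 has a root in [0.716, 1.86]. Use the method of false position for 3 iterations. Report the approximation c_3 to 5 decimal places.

False-position update: c = (a·f(b) − b·f(a))/(f(b) − f(a)); replace the endpoint whose sign matches f(c).
f(0.716000) = -3.937184, f(1.860000) = 7.768832
step 1: c = 1.100771, f(c) = -2.731790 < 0 → new bracket [1.100771, 1.860000]
step 2: c = 1.298288, f(c) = -1.358912 < 0 → new bracket [1.298288, 1.860000]
step 3: c = 1.381914, f(c) = -0.553094 < 0 → new bracket [1.381914, 1.860000]

1.38191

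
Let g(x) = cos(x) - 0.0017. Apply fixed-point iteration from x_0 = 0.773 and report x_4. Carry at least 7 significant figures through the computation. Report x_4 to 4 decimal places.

x_1 = g(0.773000) = 0.714119
x_2 = g(0.714119) = 0.753971
x_3 = g(0.753971) = 0.727277
x_4 = g(0.727277) = 0.745288

0.7453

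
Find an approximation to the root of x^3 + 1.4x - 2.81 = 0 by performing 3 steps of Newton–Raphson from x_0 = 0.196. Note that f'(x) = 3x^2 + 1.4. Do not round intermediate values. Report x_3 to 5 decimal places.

1.12141

Newton update: x ← x − f(x)/f'(x).
x_0 = 0.196000: f = -2.528070, f' = 1.515248 → x_1 = 0.196000 - (-2.528070)/(1.515248) = 1.864420
x_1 = 1.864420: f = 6.281030, f' = 11.828189 → x_2 = 1.864420 - (6.281030)/(11.828189) = 1.333398
x_2 = 1.333398: f = 1.427473, f' = 6.733851 → x_3 = 1.333398 - (1.427473)/(6.733851) = 1.121413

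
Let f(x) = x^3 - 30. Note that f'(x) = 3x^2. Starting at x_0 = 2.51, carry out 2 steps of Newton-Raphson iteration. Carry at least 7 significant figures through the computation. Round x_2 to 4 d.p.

3.1143

x_0 = 2.510000: f = -14.186749, f' = 18.900300 → x_1 = 2.510000 - (-14.186749)/(18.900300) = 3.260610
x_1 = 3.260610: f = 4.665419, f' = 31.894727 → x_2 = 3.260610 - (4.665419)/(31.894727) = 3.114334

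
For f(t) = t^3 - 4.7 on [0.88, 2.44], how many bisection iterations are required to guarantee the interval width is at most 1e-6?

21

Initial width b − a = 2.44 − 0.88 = 1.560000.
After n steps the width is (b−a)/2^n; need (b−a)/2^n ≤ 1e-6.
So n ≥ log₂(1.560000/1e-6) = log₂(1560000.0000) ≈ 20.5731.
Hence n = 21.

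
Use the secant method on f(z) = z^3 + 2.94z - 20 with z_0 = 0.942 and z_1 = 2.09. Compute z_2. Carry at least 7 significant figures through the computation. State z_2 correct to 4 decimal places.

f(z_0) = -16.394623, f(z_1) = -4.726071
z_2 = 2.090000 - (-4.726071)·(2.090000 - 0.942000)/(-4.726071 - (-16.394623)) = 2.554970; f(z_2) = 4.190134

2.5550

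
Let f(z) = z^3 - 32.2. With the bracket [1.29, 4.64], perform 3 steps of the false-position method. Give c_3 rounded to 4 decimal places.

f(1.290000) = -30.053311, f(4.640000) = 67.697344
step 1: c = 2.319953, f(c) = -19.713589 < 0 → new bracket [2.319953, 4.640000]
step 2: c = 2.843188, f(c) = -9.216470 < 0 → new bracket [2.843188, 4.640000]
step 3: c = 3.058497, f(c) = -3.589574 < 0 → new bracket [3.058497, 4.640000]

3.0585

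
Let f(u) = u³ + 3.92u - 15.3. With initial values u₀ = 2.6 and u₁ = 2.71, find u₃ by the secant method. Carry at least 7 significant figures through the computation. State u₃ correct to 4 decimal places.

1.9980

f(u_0) = 12.468000, f(u_1) = 15.225711
u_2 = 2.710000 - (15.225711)·(2.710000 - 2.600000)/(15.225711 - (12.468000)) = 2.102675; f(u_2) = 2.238913
u_3 = 2.102675 - (2.238913)·(2.102675 - 2.710000)/(2.238913 - (15.225711)) = 1.997972; f(u_3) = 0.507741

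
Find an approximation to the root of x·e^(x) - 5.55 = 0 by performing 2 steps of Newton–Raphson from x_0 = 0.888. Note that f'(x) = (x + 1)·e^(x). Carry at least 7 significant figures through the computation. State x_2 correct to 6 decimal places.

1.422912

x_0 = 0.888000: f = -3.391925, f' = 4.588339 → x_1 = 0.888000 - (-3.391925)/(4.588339) = 1.627249
x_1 = 1.627249: f = 2.732460, f' = 13.372313 → x_2 = 1.627249 - (2.732460)/(13.372313) = 1.422912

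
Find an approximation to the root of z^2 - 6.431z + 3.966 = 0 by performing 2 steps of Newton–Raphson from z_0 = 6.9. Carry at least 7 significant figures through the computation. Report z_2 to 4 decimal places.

5.7462

Newton update: z ← z − f(z)/f'(z).
f'(z) = 2z - 6.431
z_0 = 6.900000: f = 7.202100, f' = 7.369000 → z_1 = 6.900000 - (7.202100)/(7.369000) = 5.922649
z_1 = 5.922649: f = 0.955215, f' = 5.414298 → z_2 = 5.922649 - (0.955215)/(5.414298) = 5.746224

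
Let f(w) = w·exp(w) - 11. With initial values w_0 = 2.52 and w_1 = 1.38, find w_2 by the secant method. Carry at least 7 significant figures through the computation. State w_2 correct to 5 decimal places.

f(w_0) = 20.320064, f(w_1) = -5.514636
w_2 = 1.380000 - (-5.514636)·(1.380000 - 2.520000)/(-5.514636 - (20.320064)) = 1.623343; f(w_2) = -2.769637

1.62334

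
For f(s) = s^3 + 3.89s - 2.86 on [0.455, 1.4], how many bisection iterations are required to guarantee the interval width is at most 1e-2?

Initial width b − a = 1.4 − 0.455 = 0.945000.
After n steps the width is (b−a)/2^n; need (b−a)/2^n ≤ 1e-2.
So n ≥ log₂(0.945000/1e-2) = log₂(94.5000) ≈ 6.5622.
Hence n = 7.

7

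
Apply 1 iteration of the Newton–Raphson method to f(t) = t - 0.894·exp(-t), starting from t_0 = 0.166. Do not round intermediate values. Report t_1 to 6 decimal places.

f'(t) = 1 + 0.894·exp(-t)
t_0 = 0.166000: f = -0.591259, f' = 1.757259 → t_1 = 0.166000 - (-0.591259)/(1.757259) = 0.502467

0.502467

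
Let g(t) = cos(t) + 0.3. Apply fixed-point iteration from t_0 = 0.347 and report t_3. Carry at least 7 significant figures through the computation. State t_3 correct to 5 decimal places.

1.11130

t_1 = g(0.347000) = 1.240397
t_2 = g(1.240397) = 0.624421
t_3 = g(0.624421) = 1.111302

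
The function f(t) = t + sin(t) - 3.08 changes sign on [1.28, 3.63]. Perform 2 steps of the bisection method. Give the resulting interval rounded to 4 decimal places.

f(1.280000) = -0.841984, f(3.630000) = 0.080780 (opposite signs)
step 1: m = 2.455000, f(m) = 0.008906 > 0 → root in [1.280000, 2.455000]
step 2: m = 1.867500, f(m) = -0.256195 < 0 → root in [1.867500, 2.455000]

[1.8675, 2.4550]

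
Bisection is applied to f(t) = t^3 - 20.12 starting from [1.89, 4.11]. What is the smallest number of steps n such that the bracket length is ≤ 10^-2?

8

Initial width b − a = 4.11 − 1.89 = 2.220000.
After n steps the width is (b−a)/2^n; need (b−a)/2^n ≤ 10^-2.
So n ≥ log₂(2.220000/10^-2) = log₂(222.0000) ≈ 7.7944.
Hence n = 8.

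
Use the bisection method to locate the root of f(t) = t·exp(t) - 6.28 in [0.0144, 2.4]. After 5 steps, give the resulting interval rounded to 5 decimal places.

f(0.014400) = -6.265391, f(2.400000) = 20.175623 (opposite signs)
step 1: m = 1.207200, f(m) = -2.242993 < 0 → root in [1.207200, 2.400000]
step 2: m = 1.803600, f(m) = 4.670495 > 0 → root in [1.207200, 1.803600]
step 3: m = 1.505400, f(m) = 0.503266 > 0 → root in [1.207200, 1.505400]
step 4: m = 1.356300, f(m) = -1.015109 < 0 → root in [1.356300, 1.505400]
step 5: m = 1.430850, f(m) = -0.295824 < 0 → root in [1.430850, 1.505400]

[1.43085, 1.50540]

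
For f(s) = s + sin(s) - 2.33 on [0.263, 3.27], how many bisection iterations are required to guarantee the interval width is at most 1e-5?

19

Initial width b − a = 3.27 − 0.263 = 3.007000.
After n steps the width is (b−a)/2^n; need (b−a)/2^n ≤ 1e-5.
So n ≥ log₂(3.007000/1e-5) = log₂(300700.0000) ≈ 18.1980.
Hence n = 19.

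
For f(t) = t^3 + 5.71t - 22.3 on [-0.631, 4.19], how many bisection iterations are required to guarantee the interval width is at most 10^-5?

19

Initial width b − a = 4.19 − -0.631 = 4.821000.
After n steps the width is (b−a)/2^n; need (b−a)/2^n ≤ 10^-5.
So n ≥ log₂(4.821000/10^-5) = log₂(482100.0000) ≈ 18.8790.
Hence n = 19.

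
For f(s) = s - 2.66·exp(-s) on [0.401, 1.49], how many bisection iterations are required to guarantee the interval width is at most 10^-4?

Initial width b − a = 1.49 − 0.401 = 1.089000.
After n steps the width is (b−a)/2^n; need (b−a)/2^n ≤ 10^-4.
So n ≥ log₂(1.089000/10^-4) = log₂(10890.0000) ≈ 13.4107.
Hence n = 14.

14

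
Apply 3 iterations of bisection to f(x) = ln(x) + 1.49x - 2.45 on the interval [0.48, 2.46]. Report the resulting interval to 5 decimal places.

[1.22250, 1.47000]

f(0.480000) = -2.468769, f(2.460000) = 2.115561 (opposite signs)
step 1: m = 1.470000, f(m) = 0.125562 > 0 → root in [0.480000, 1.470000]
step 2: m = 0.975000, f(m) = -1.022568 < 0 → root in [0.975000, 1.470000]
step 3: m = 1.222500, f(m) = -0.427577 < 0 → root in [1.222500, 1.470000]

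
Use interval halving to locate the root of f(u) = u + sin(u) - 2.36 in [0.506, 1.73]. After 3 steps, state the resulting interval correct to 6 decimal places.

f(0.506000) = -1.369318, f(1.730000) = 0.357354 (opposite signs)
step 1: m = 1.118000, f(m) = -0.342773 < 0 → root in [1.118000, 1.730000]
step 2: m = 1.424000, f(m) = 0.053245 > 0 → root in [1.118000, 1.424000]
step 3: m = 1.271000, f(m) = -0.133603 < 0 → root in [1.271000, 1.424000]

[1.271000, 1.424000]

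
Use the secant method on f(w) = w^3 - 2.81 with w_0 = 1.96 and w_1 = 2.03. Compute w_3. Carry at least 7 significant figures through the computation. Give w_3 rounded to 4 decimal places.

1.4600

f(w_0) = 4.719536, f(w_1) = 5.555427
w_2 = 2.030000 - (5.555427)·(2.030000 - 1.960000)/(5.555427 - (4.719536)) = 1.564772; f(w_2) = 1.021362
w_3 = 1.564772 - (1.021362)·(1.564772 - 2.030000)/(1.021362 - (5.555427)) = 1.459973; f(w_3) = 0.301962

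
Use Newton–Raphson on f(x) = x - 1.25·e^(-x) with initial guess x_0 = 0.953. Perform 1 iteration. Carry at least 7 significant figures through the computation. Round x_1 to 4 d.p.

0.6352

Newton update: x ← x − f(x)/f'(x).
f'(x) = 1 + 1.25·e^(-x)
x_0 = 0.953000: f = 0.471022, f' = 1.481978 → x_1 = 0.953000 - (0.471022)/(1.481978) = 0.635167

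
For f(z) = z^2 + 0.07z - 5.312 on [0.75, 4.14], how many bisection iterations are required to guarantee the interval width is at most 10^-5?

Initial width b − a = 4.14 − 0.75 = 3.390000.
After n steps the width is (b−a)/2^n; need (b−a)/2^n ≤ 10^-5.
So n ≥ log₂(3.390000/10^-5) = log₂(339000.0000) ≈ 18.3709.
Hence n = 19.

19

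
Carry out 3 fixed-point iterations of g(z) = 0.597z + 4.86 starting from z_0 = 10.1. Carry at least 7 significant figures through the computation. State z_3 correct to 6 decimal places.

11.642607

z_1 = g(10.100000) = 10.889700
z_2 = g(10.889700) = 11.361151
z_3 = g(11.361151) = 11.642607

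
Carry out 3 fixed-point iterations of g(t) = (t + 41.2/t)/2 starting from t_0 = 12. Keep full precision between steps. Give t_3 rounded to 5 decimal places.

6.41964

t_1 = g(12.000000) = 7.716667
t_2 = g(7.716667) = 6.527880
t_3 = g(6.527880) = 6.419635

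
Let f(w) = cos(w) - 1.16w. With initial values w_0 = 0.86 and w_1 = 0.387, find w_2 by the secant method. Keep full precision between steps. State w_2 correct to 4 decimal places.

0.6615

f(w_0) = -0.345163, f(w_1) = 0.477125
w_2 = 0.387000 - (0.477125)·(0.387000 - 0.860000)/(0.477125 - (-0.345163)) = 0.661454; f(w_2) = 0.021813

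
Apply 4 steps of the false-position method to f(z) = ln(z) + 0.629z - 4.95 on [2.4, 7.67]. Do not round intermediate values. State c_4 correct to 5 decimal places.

5.23736

f(2.400000) = -2.564931, f(7.670000) = 1.911747
step 1: c = 5.419468, f(c) = 0.148843 > 0 → new bracket [2.400000, 5.419468]
step 2: c = 5.253859, f(c) = 0.013640 > 0 → new bracket [2.400000, 5.253859]
step 3: c = 5.238763, f(c) = 0.001267 > 0 → new bracket [2.400000, 5.238763]
step 4: c = 5.237361, f(c) = 0.000118 > 0 → new bracket [2.400000, 5.237361]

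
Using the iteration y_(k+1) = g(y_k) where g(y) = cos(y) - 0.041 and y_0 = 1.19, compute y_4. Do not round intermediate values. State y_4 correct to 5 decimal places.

y_1 = g(1.190000) = 0.330660
y_2 = g(0.330660) = 0.904828
y_3 = g(0.904828) = 0.576821
y_4 = g(0.576821) = 0.797201

0.79720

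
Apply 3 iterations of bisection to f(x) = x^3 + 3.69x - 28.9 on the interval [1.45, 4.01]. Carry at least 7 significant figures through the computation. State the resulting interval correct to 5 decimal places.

[2.41000, 2.73000]

f(1.450000) = -20.500875, f(4.010000) = 50.378101 (opposite signs)
step 1: m = 2.730000, f(m) = 1.520117 > 0 → root in [1.450000, 2.730000]
step 2: m = 2.090000, f(m) = -12.058571 < 0 → root in [2.090000, 2.730000]
step 3: m = 2.410000, f(m) = -6.009579 < 0 → root in [2.410000, 2.730000]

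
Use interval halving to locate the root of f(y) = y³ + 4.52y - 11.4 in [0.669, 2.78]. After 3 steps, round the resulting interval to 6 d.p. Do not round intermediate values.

f(0.669000) = -8.076702, f(2.780000) = 22.650552 (opposite signs)
step 1: m = 1.724500, f(m) = 1.523231 > 0 → root in [0.669000, 1.724500]
step 2: m = 1.196750, f(m) = -4.276692 < 0 → root in [1.196750, 1.724500]
step 3: m = 1.460625, f(m) = -1.681841 < 0 → root in [1.460625, 1.724500]

[1.460625, 1.724500]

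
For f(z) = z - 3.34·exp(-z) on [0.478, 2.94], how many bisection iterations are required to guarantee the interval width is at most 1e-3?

Initial width b − a = 2.94 − 0.478 = 2.462000.
After n steps the width is (b−a)/2^n; need (b−a)/2^n ≤ 1e-3.
So n ≥ log₂(2.462000/1e-3) = log₂(2462.0000) ≈ 11.2656.
Hence n = 12.

12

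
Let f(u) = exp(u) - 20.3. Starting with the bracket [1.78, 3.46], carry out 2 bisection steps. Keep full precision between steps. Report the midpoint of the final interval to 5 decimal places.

2.83000

f(1.780000) = -14.370144, f(3.460000) = 11.516977 (opposite signs)
step 1: m = 2.620000, f(m) = -6.564276 < 0 → root in [2.620000, 3.460000]
step 2: m = 3.040000, f(m) = 0.605243 > 0 → root in [2.620000, 3.040000]
Midpoint of [2.620000, 3.040000] = 2.830000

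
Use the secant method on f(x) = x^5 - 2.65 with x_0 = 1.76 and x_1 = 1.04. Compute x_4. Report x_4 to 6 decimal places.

f(x_0) = 14.237421, f(x_1) = -1.433347
x_2 = 1.040000 - (-1.433347)·(1.040000 - 1.760000)/(-1.433347 - (14.237421)) = 1.105856; f(x_2) = -0.996164
x_3 = 1.105856 - (-0.996164)·(1.105856 - 1.040000)/(-0.996164 - (-1.433347)) = 1.255915; f(x_3) = 0.474643
x_4 = 1.255915 - (0.474643)·(1.255915 - 1.105856)/(0.474643 - (-0.996164)) = 1.207489; f(x_4) = -0.083057

1.207489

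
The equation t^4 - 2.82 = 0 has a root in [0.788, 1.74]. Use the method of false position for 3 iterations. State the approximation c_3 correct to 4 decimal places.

1.2526

f(0.788000) = -2.434429, f(1.740000) = 6.346362
step 1: c = 1.051937, f(c) = -1.595499 < 0 → new bracket [1.051937, 1.740000]
step 2: c = 1.190167, f(c) = -0.813534 < 0 → new bracket [1.190167, 1.740000]
step 3: c = 1.252641, f(c) = -0.357894 < 0 → new bracket [1.252641, 1.740000]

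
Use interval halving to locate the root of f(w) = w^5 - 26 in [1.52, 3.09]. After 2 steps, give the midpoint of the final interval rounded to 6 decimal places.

2.108750

f(1.520000) = -17.886319, f(3.090000) = 255.703600 (opposite signs)
step 1: m = 2.305000, f(m) = 39.066081 > 0 → root in [1.520000, 2.305000]
step 2: m = 1.912500, f(m) = -0.413716 < 0 → root in [1.912500, 2.305000]
Midpoint of [1.912500, 2.305000] = 2.108750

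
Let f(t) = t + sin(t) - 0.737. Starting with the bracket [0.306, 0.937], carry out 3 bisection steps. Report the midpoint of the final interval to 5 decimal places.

0.34544

f(0.306000) = -0.129753, f(0.937000) = 1.005785 (opposite signs)
step 1: m = 0.621500, f(m) = 0.466755 > 0 → root in [0.306000, 0.621500]
step 2: m = 0.463750, f(m) = 0.174055 > 0 → root in [0.306000, 0.463750]
step 3: m = 0.384875, f(m) = 0.023318 > 0 → root in [0.306000, 0.384875]
Midpoint of [0.306000, 0.384875] = 0.345437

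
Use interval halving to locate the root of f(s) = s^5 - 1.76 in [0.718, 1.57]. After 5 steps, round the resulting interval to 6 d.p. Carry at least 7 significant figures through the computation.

[1.117375, 1.144000]

f(0.718000) = -1.569181, f(1.570000) = 7.778899 (opposite signs)
step 1: m = 1.144000, f(m) = 0.199432 > 0 → root in [0.718000, 1.144000]
step 2: m = 0.931000, f(m) = -1.060563 < 0 → root in [0.931000, 1.144000]
step 3: m = 1.037500, f(m) = -0.557900 < 0 → root in [1.037500, 1.144000]
step 4: m = 1.090750, f(m) = -0.216075 < 0 → root in [1.090750, 1.144000]
step 5: m = 1.117375, f(m) = -0.018214 < 0 → root in [1.117375, 1.144000]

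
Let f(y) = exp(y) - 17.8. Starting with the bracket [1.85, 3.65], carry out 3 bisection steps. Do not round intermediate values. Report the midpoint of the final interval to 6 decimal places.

2.862500

f(1.850000) = -11.440180, f(3.650000) = 20.674666 (opposite signs)
step 1: m = 2.750000, f(m) = -2.157368 < 0 → root in [2.750000, 3.650000]
step 2: m = 3.200000, f(m) = 6.732530 > 0 → root in [2.750000, 3.200000]
step 3: m = 2.975000, f(m) = 1.789623 > 0 → root in [2.750000, 2.975000]
Midpoint of [2.750000, 2.975000] = 2.862500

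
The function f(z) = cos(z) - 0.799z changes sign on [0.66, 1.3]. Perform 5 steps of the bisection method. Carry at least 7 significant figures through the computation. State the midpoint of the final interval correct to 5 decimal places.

f(0.660000) = 0.262652, f(1.300000) = -0.771201 (opposite signs)
step 1: m = 0.980000, f(m) = -0.225997 < 0 → root in [0.660000, 0.980000]
step 2: m = 0.820000, f(m) = 0.027041 > 0 → root in [0.820000, 0.980000]
step 3: m = 0.900000, f(m) = -0.097490 < 0 → root in [0.820000, 0.900000]
step 4: m = 0.860000, f(m) = -0.034703 < 0 → root in [0.820000, 0.860000]
step 5: m = 0.840000, f(m) = -0.003697 < 0 → root in [0.820000, 0.840000]
Midpoint of [0.820000, 0.840000] = 0.830000

0.83000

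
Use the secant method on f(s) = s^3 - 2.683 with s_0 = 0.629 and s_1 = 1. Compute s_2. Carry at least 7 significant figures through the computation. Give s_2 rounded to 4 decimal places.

Secant update: s_(k+1) = s_k − f(s_k)·(s_k − s_(k-1))/(f(s_k) − f(s_(k-1))).
f(s_0) = -2.434142, f(s_1) = -1.683000
s_2 = 1.000000 - (-1.683000)·(1.000000 - 0.629000)/(-1.683000 - (-2.434142)) = 1.831258; f(s_2) = 3.458139

1.8313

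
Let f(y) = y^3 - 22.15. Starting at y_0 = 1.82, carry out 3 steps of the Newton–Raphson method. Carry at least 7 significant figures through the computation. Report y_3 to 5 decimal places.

f'(y) = 3y^2
y_0 = 1.820000: f = -16.121432, f' = 9.937200 → y_1 = 1.820000 - (-16.121432)/(9.937200) = 3.442331
y_1 = 3.442331: f = 18.640408, f' = 35.548937 → y_2 = 3.442331 - (18.640408)/(35.548937) = 2.917972
y_2 = 2.917972: f = 2.695259, f' = 25.543688 → y_3 = 2.917972 - (2.695259)/(25.543688) = 2.812457

2.81246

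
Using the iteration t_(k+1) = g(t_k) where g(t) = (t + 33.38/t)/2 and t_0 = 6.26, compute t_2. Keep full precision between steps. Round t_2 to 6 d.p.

5.777573

t_1 = g(6.260000) = 5.796134
t_2 = g(5.796134) = 5.777573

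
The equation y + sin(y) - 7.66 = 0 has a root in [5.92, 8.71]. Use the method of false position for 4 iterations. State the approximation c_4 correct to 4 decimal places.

7.0023

f(5.920000) = -2.095254, f(8.710000) = 1.705450
step 1: c = 7.458073, f(c) = 0.720719 > 0 → new bracket [5.920000, 7.458073]
step 2: c = 7.064419, f(c) = 0.108575 > 0 → new bracket [5.920000, 7.064419]
step 3: c = 7.008037, f(c) = 0.011062 > 0 → new bracket [5.920000, 7.008037]
step 4: c = 7.002323, f(c) = 0.001059 > 0 → new bracket [5.920000, 7.002323]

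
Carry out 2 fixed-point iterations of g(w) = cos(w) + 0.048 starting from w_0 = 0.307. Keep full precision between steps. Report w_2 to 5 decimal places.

0.58725

w_1 = g(0.307000) = 1.001244
w_2 = g(1.001244) = 0.587255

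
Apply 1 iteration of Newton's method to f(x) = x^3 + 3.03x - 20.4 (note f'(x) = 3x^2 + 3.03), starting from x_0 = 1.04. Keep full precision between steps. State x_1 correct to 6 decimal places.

Newton update: x ← x − f(x)/f'(x).
x_0 = 1.040000: f = -16.123936, f' = 6.274800 → x_1 = 1.040000 - (-16.123936)/(6.274800) = 3.609633

3.609633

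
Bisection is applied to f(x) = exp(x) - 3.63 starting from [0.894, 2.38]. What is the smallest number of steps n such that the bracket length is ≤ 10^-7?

24

Initial width b − a = 2.38 − 0.894 = 1.486000.
After n steps the width is (b−a)/2^n; need (b−a)/2^n ≤ 10^-7.
So n ≥ log₂(1.486000/10^-7) = log₂(14860000.0000) ≈ 23.8249.
Hence n = 24.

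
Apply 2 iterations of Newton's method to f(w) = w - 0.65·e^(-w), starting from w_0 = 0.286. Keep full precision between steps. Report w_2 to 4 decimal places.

f'(w) = 1 + 0.65·e^(-w)
w_0 = 0.286000: f = -0.202321, f' = 1.488321 → w_1 = 0.286000 - (-0.202321)/(1.488321) = 0.421939
w_1 = 0.421939: f = -0.004314, f' = 1.426253 → w_2 = 0.421939 - (-0.004314)/(1.426253) = 0.424964

0.4250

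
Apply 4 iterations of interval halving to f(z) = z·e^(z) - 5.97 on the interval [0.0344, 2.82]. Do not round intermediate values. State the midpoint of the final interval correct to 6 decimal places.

f(0.034400) = -5.934396, f(2.820000) = 41.340719 (opposite signs)
step 1: m = 1.427200, f(m) = -0.022836 < 0 → root in [1.427200, 2.820000]
step 2: m = 2.123600, f(m) = 11.785810 > 0 → root in [1.427200, 2.123600]
step 3: m = 1.775400, f(m) = 4.509550 > 0 → root in [1.427200, 1.775400]
step 4: m = 1.601300, f(m) = 1.971608 > 0 → root in [1.427200, 1.601300]
Midpoint of [1.427200, 1.601300] = 1.514250

1.514250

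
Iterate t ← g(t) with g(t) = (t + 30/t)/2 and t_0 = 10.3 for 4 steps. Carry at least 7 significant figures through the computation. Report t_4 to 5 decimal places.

t_1 = g(10.300000) = 6.606311
t_2 = g(6.606311) = 5.573712
t_3 = g(5.573712) = 5.478061
t_4 = g(5.478061) = 5.477226

5.47723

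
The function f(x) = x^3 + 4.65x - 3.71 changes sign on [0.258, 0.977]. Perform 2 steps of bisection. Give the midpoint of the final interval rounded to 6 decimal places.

f(0.258000) = -2.493126, f(0.977000) = 1.765625 (opposite signs)
step 1: m = 0.617500, f(m) = -0.603168 < 0 → root in [0.617500, 0.977000]
step 2: m = 0.797250, f(m) = 0.503951 > 0 → root in [0.617500, 0.797250]
Midpoint of [0.617500, 0.797250] = 0.707375

0.707375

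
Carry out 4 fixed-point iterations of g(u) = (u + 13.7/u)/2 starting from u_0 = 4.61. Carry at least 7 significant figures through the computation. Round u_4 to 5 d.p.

u_1 = g(4.610000) = 3.790900
u_2 = g(3.790900) = 3.702409
u_3 = g(3.702409) = 3.701351
u_4 = g(3.701351) = 3.701351

3.70135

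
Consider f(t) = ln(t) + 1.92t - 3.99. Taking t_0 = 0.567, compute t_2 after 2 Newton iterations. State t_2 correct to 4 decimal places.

f'(t) = 1/t + 1.92
t_0 = 0.567000: f = -3.468756, f' = 3.683668 → t_1 = 0.567000 - (-3.468756)/(3.683668) = 1.508658
t_1 = 1.508658: f = -0.682156, f' = 2.582841 → t_2 = 1.508658 - (-0.682156)/(2.582841) = 1.772769

1.7728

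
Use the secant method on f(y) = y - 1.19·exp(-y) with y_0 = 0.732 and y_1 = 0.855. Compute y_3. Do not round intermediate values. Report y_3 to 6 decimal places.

f(y_0) = 0.159674, f(y_1) = 0.348913
y_2 = 0.855000 - (0.348913)·(0.855000 - 0.732000)/(0.348913 - (0.159674)) = 0.628216; f(y_2) = -0.006699
y_3 = 0.628216 - (-0.006699)·(0.628216 - 0.855000)/(-0.006699 - (0.348913)) = 0.632489; f(y_3) = 0.000280

0.632489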